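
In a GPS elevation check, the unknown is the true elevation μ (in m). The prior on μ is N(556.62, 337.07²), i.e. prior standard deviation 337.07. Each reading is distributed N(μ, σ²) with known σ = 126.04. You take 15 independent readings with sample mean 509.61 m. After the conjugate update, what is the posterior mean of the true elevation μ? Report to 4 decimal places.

For Normal data with known variance σ², a Normal(μ₀, σ₀²) prior on μ is conjugate. Posterior precision = 1/σ₀² + n/σ²; posterior mean is the precision-weighted average of μ₀ and x̄.
n·x̄ = 15·509.61 = 7644.15.
σ₀² = 337.07² = 113616.1849, σ² = 126.04² = 15886.0816; σ² + n·σ₀² = 15886.0816 + 15·113616.1849 = 1720128.8551.
Posterior mean = (μ₀/σ₀² + n·x̄/σ²)/(1/σ₀² + n/σ²) = (σ²·μ₀ + σ₀²·n·x̄)/(σ² + n·σ₀²) = (15886.0816·556.62 + 113616.1849·7644.15)/1720128.8551 = 877341670.543527/1720128.8551 = 510.0442.

510.0442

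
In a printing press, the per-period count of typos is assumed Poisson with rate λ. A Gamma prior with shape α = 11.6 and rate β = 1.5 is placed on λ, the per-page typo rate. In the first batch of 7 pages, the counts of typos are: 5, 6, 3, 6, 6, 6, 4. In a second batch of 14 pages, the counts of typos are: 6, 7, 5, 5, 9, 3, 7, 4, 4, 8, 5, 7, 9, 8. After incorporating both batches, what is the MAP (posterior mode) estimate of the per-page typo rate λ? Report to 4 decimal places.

5.9378

With a Gamma(shape α, rate β) prior, the Poisson likelihood is conjugate: the posterior is Gamma(α + ΣXᵢ, β + n).
Batch 1: sum of counts S = 36 over n = 7 pages.
After batch 1: Gamma(α+S, β+n) = Gamma(11.6+36, 1.5+7) = Gamma(47.6, 8.5).
Batch 2: sum of counts S = 87 over n = 14 pages.
After batch 2: Gamma(α+S, β+n) = Gamma(47.6+87, 8.5+14) = Gamma(134.6, 22.5).
Mode of Gamma(α,β) for α≥1 is (α−1)/β = 133.6/22.5 = 5.9378.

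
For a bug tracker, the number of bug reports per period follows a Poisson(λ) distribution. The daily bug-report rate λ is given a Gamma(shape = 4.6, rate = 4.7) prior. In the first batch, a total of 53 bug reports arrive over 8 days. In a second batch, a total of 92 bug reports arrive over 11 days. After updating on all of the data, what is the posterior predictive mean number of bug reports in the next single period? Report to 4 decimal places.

With a Gamma(shape α, rate β) prior, the Poisson likelihood is conjugate: the posterior is Gamma(α + ΣXᵢ, β + n).
After batch 1: Gamma(α+S, β+n) = Gamma(4.6+53, 4.7+8) = Gamma(57.6, 12.7).
After batch 2: Gamma(α+S, β+n) = Gamma(57.6+92, 12.7+11) = Gamma(149.6, 23.7).
The predictive distribution for one future period is NegBinom with mean α/β = 6.3122.

6.3122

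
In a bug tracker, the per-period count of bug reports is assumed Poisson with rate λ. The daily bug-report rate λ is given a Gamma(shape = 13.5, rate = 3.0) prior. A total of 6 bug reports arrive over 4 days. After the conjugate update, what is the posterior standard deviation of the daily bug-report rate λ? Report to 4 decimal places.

0.6308

With a Gamma(shape α, rate β) prior, the Poisson likelihood is conjugate: the posterior is Gamma(α + ΣXᵢ, β + n).
Posterior: Gamma(α+S, β+n) = Gamma(13.5+6, 3.0+4) = Gamma(19.5, 7.0).
SD = √α/β = √19.5/7.0 = 0.6308.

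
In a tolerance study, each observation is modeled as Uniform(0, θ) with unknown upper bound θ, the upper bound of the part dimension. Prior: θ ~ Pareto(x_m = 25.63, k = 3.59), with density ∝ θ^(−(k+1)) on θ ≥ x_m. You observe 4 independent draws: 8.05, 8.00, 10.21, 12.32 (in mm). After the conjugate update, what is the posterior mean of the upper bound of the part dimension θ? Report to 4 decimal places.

A Pareto(scale x_m, shape k) prior on the upper bound θ of Uniform(0, θ) is conjugate: posterior is Pareto(max(x_m, max xᵢ), k + n).
Sample maximum = 12.32; prior scale x_m = 25.63 → posterior scale = max = 25.63.
Posterior shape = 3.59 + 4 = 7.59.
E[θ|data] = k·x_m/(k−1) = 7.59·25.63/6.59 = 29.5192.

29.5192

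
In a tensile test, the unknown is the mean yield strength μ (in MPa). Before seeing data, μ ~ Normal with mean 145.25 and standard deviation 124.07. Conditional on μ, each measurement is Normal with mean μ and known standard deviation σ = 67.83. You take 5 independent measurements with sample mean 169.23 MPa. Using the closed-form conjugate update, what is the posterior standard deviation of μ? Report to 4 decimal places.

29.4666

For Normal data with known variance σ², a Normal(μ₀, σ₀²) prior on μ is conjugate. Posterior precision = 1/σ₀² + n/σ²; posterior mean is the precision-weighted average of μ₀ and x̄.
σ₀² = 124.07² = 15393.3649, σ² = 67.83² = 4600.9089; σ² + n·σ₀² = 4600.9089 + 5·15393.3649 = 81567.7334.
Posterior precision = 1/σ₀² + n/σ² = 1/15393.3649 + 5/4600.9089 = (σ² + n·σ₀²)/(σ₀²σ²) = 81567.7334/(15393.3649·4600.9089); posterior variance σₙ² = σ₀²σ²/(σ² + n·σ₀²) = 15393.3649·4600.9089/81567.7334 = 868.278014.
Posterior SD = √σₙ² = √(15393.3649·4600.9089/81567.7334) = 29.4666.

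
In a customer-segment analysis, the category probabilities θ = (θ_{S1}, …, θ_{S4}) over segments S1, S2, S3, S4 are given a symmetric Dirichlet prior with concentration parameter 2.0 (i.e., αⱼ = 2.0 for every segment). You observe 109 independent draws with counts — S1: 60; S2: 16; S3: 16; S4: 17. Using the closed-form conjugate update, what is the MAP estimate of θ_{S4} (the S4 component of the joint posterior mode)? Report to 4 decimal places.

The Dirichlet prior is conjugate to the Multinomial likelihood: each posterior αⱼ = prior αⱼ + observed count nⱼ.
Posterior concentration: (62.0, 18.0, 18.0, 19.0), total = 117.0.
Joint mode component: (α_{S4}−1)/(Σα−K) = 18.0/113.0 = 0.1593.

0.1593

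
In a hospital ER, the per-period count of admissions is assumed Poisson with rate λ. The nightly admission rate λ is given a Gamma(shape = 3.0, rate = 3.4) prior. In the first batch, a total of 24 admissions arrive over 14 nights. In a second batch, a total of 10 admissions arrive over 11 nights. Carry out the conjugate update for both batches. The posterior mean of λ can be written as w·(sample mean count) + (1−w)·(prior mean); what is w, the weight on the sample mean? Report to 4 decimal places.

0.8803

With a Gamma(shape α, rate β) prior, the Poisson likelihood is conjugate: the posterior is Gamma(α + ΣXᵢ, β + n).
Total number of nights: n = 14 + 11 = 25.
Posterior mean = (α₀+S)/(β₀+n) = [n/(β₀+n)]·(S/n) + [β₀/(β₀+n)]·(α₀/β₀), so only n and β₀ enter the weight.
Weight on data w = n/(β₀+n) = 25/(3.4+25) = 25/28.4 = 0.8803.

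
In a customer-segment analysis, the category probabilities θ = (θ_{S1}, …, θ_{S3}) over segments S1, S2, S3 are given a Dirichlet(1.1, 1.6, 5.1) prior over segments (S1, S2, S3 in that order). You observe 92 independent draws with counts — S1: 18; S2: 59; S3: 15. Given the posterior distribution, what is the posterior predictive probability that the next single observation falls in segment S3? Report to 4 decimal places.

The Dirichlet prior is conjugate to the Multinomial likelihood: each posterior αⱼ = prior αⱼ + observed count nⱼ.
Posterior concentration: (19.1, 60.6, 20.1), total = 99.8.
P(next = S3 | data) = α_{S3}/Σα = 0.2014.

0.2014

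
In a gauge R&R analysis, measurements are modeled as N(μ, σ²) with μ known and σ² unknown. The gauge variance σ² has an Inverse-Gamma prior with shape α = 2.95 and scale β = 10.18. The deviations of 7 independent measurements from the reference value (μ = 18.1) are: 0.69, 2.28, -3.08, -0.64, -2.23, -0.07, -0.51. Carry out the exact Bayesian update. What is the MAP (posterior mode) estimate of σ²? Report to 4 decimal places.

2.7630

With known mean μ and an Inverse-Gamma(α, β) prior on σ², the Normal likelihood is conjugate: posterior is Inv-Gamma(α + n/2, β + Σ(xᵢ−μ)²/2).
Σ(xᵢ−μ)² = (0.69)² + (2.28)² + (-3.08)² + (-0.64)² + (-2.23)² + (-0.07)² + (-0.51)² = 20.8084.
Posterior: Inv-Gamma(2.95 + 7/2, 10.18 + 20.8084/2) = Inv-Gamma(6.45, 20.58420).
Mode = β/(α+1) = 20.58420/7.45 = 2.7630.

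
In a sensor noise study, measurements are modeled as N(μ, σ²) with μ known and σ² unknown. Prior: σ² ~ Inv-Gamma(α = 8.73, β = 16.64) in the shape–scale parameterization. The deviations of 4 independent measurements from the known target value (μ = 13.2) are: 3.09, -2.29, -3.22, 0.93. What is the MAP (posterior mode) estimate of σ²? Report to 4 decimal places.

2.5279

With known mean μ and an Inverse-Gamma(α, β) prior on σ², the Normal likelihood is conjugate: posterior is Inv-Gamma(α + n/2, β + Σ(xᵢ−μ)²/2).
Σ(xᵢ−μ)² = (3.09)² + (-2.29)² + (-3.22)² + (0.93)² = 26.0255.
Posterior: Inv-Gamma(8.73 + 4/2, 16.64 + 26.0255/2) = Inv-Gamma(10.73, 29.65275).
Mode = β/(α+1) = 29.65275/11.73 = 2.5279.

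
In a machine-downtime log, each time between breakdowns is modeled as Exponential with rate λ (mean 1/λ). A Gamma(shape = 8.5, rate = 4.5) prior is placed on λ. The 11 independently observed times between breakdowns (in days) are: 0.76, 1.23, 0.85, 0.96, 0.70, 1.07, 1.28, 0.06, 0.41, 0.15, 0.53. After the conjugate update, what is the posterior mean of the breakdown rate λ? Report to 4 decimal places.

With a Gamma(shape α, rate β) prior on the exponential rate λ, the posterior after n observations with total T = Σxᵢ is Gamma(α+n, β+T).
Sum of observations T = 8.00 days; n = 11.
Posterior: Gamma(8.5+11, 4.5+8.00) = Gamma(19.5, 12.50).
Posterior mean of λ = α/β = 19.5/12.50 = 1.5600.

1.5600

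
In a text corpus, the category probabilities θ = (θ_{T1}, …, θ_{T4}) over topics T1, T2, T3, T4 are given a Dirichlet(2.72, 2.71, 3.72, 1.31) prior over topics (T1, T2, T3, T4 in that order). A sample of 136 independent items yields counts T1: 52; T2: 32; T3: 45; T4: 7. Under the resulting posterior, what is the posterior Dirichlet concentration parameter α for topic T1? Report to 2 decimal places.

The Dirichlet prior is conjugate to the Multinomial likelihood: each posterior αⱼ = prior αⱼ + observed count nⱼ.
Posterior concentration: (54.72, 34.71, 48.72, 8.31), total = 146.46.
α_{T1} = 2.72 + 52 = 54.72.

54.72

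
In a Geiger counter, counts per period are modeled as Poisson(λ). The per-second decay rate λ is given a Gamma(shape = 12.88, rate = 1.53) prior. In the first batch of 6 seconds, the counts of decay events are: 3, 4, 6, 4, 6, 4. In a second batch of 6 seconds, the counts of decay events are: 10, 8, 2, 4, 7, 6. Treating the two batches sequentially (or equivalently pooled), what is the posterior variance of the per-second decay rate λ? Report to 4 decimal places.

With a Gamma(shape α, rate β) prior, the Poisson likelihood is conjugate: the posterior is Gamma(α + ΣXᵢ, β + n).
Batch 1: sum of counts S = 27 over n = 6 seconds.
After batch 1: Gamma(α+S, β+n) = Gamma(12.88+27, 1.53+6) = Gamma(39.88, 7.53).
Batch 2: sum of counts S = 37 over n = 6 seconds.
After batch 2: Gamma(α+S, β+n) = Gamma(39.88+37, 7.53+6) = Gamma(76.88, 13.53).
Var = α/β² = 76.88/13.53² = 0.4200.

0.4200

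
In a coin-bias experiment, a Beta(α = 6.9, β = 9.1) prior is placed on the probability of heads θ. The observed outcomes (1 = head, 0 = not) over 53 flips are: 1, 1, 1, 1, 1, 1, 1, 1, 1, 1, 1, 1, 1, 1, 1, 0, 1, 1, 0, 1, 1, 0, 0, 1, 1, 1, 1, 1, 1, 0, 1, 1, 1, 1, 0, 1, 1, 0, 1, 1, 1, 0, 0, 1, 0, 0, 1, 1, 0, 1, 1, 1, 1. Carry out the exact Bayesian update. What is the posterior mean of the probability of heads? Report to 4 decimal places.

0.6942

The Beta prior is conjugate to a Binomial/Bernoulli likelihood; the update adds successes to α and failures to β.
Posterior: Beta(α+k, β+n−k) = Beta(6.9+41, 9.1+12) = Beta(47.9, 21.1).
Posterior mean = α/(α+β) = 47.9/69.0 = 0.6942.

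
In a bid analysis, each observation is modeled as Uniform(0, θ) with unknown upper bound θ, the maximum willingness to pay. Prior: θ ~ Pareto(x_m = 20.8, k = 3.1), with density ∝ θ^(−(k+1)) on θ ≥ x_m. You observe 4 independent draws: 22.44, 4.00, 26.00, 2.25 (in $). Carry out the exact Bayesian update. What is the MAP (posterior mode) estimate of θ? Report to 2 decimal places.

A Pareto(scale x_m, shape k) prior on the upper bound θ of Uniform(0, θ) is conjugate: posterior is Pareto(max(x_m, max xᵢ), k + n).
Sample maximum = 26.00; prior scale x_m = 20.8 → posterior scale = max = 26.00.
Posterior shape = 3.1 + 4 = 7.1.
The Pareto density is decreasing on [x_m, ∞), so the mode is x_m = 26.00.

26.00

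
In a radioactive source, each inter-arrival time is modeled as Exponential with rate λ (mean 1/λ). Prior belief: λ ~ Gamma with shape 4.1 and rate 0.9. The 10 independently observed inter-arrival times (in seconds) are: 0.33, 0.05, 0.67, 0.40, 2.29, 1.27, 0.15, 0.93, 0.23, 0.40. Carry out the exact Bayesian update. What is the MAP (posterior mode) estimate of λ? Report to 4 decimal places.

With a Gamma(shape α, rate β) prior on the exponential rate λ, the posterior after n observations with total T = Σxᵢ is Gamma(α+n, β+T).
Sum of observations T = 6.72 seconds; n = 10.
Posterior: Gamma(4.1+10, 0.9+6.72) = Gamma(14.1, 7.62).
Mode = (α−1)/β = 1.7192.

1.7192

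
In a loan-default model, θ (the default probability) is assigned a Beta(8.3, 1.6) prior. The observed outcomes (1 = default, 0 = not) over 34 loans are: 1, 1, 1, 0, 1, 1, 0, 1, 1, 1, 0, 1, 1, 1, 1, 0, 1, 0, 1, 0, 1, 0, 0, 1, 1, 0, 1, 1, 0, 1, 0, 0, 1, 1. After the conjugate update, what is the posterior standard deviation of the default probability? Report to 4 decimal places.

The Beta prior is conjugate to a Binomial/Bernoulli likelihood; the update adds successes to α and failures to β.
Posterior: Beta(α+k, β+n−k) = Beta(8.3+22, 1.6+12) = Beta(30.3, 13.6).
Var = αβ/((α+β)²(α+β+1)) = 30.3·13.6/(43.9²·44.9) = 0.00476218; SD = √0.00476218 = 0.0690.

0.0690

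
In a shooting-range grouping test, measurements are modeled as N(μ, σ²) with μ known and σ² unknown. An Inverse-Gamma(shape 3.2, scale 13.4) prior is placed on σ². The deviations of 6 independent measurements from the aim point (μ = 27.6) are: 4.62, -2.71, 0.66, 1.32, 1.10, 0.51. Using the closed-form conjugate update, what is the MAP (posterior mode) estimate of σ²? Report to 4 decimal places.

With known mean μ and an Inverse-Gamma(α, β) prior on σ², the Normal likelihood is conjugate: posterior is Inv-Gamma(α + n/2, β + Σ(xᵢ−μ)²/2).
Σ(xᵢ−μ)² = (4.62)² + (-2.71)² + (0.66)² + (1.32)² + (1.10)² + (0.51)² = 32.3366.
Posterior: Inv-Gamma(3.2 + 6/2, 13.4 + 32.3366/2) = Inv-Gamma(6.20, 29.56830).
Mode = β/(α+1) = 29.56830/7.20 = 4.1067.

4.1067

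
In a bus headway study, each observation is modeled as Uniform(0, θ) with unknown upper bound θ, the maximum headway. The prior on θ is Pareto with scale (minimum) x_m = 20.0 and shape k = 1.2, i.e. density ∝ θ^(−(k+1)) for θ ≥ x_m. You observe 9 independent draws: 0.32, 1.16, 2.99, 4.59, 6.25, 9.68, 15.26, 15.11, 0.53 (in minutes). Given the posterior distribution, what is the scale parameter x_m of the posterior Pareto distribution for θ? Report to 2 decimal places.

20.00

A Pareto(scale x_m, shape k) prior on the upper bound θ of Uniform(0, θ) is conjugate: posterior is Pareto(max(x_m, max xᵢ), k + n).
Sample maximum = 15.26; prior scale x_m = 20.0 → posterior scale = max = 20.00.
Posterior shape = 1.2 + 9 = 10.2.
Posterior scale x_m = 20.00.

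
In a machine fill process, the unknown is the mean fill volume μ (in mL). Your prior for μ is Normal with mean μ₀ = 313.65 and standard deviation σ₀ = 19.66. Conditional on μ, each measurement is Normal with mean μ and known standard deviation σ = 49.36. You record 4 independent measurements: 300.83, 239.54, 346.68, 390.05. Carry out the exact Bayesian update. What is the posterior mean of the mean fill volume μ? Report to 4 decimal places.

For Normal data with known variance σ², a Normal(μ₀, σ₀²) prior on μ is conjugate. Posterior precision = 1/σ₀² + n/σ²; posterior mean is the precision-weighted average of μ₀ and x̄.
Σxᵢ = 300.83 + 239.54 + 346.68 + 390.05 = 1277.1, so n·x̄ = 1277.1.
σ₀² = 19.66² = 386.5156, σ² = 49.36² = 2436.4096; σ² + n·σ₀² = 2436.4096 + 4·386.5156 = 3982.472.
Posterior mean = (μ₀/σ₀² + n·x̄/σ²)/(1/σ₀² + n/σ²) = (σ²·μ₀ + σ₀²·n·x̄)/(σ² + n·σ₀²) = (2436.4096·313.65 + 386.5156·1277.1)/3982.472 = 1257798.9438/3982.472 = 315.8337.

315.8337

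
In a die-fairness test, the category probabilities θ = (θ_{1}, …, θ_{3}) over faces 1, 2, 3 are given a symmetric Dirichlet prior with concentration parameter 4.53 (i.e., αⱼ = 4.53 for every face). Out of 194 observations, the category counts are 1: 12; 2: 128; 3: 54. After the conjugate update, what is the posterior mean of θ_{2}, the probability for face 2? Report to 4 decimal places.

The Dirichlet prior is conjugate to the Multinomial likelihood: each posterior αⱼ = prior αⱼ + observed count nⱼ.
Posterior concentration: (16.53, 132.53, 58.53), total = 207.59.
E[θ_{2}|data] = α_{2}/Σα = 132.53/207.59 = 0.6384.

0.6384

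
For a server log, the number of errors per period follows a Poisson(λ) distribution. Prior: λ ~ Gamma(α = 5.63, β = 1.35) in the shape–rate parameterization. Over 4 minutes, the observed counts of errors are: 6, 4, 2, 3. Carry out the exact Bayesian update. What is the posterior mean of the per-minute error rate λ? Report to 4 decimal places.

With a Gamma(shape α, rate β) prior, the Poisson likelihood is conjugate: the posterior is Gamma(α + ΣXᵢ, β + n).
Sum of counts S = 15 over n = 4 minutes.
Posterior: Gamma(α+S, β+n) = Gamma(5.63+15, 1.35+4) = Gamma(20.63, 5.35).
Posterior mean = α/β = 20.63/5.35 = 3.8561.

3.8561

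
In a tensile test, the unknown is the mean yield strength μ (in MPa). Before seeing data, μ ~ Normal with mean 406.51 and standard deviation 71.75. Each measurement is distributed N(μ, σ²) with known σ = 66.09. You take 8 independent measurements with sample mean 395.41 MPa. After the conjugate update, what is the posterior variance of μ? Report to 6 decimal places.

493.632977

For Normal data with known variance σ², a Normal(μ₀, σ₀²) prior on μ is conjugate. Posterior precision = 1/σ₀² + n/σ²; posterior mean is the precision-weighted average of μ₀ and x̄.
σ₀² = 71.75² = 5148.0625, σ² = 66.09² = 4367.8881; σ² + n·σ₀² = 4367.8881 + 8·5148.0625 = 45552.3881.
Posterior precision = 1/σ₀² + n/σ² = 1/5148.0625 + 8/4367.8881 = (σ² + n·σ₀²)/(σ₀²σ²) = 45552.3881/(5148.0625·4367.8881); posterior variance σₙ² = σ₀²σ²/(σ² + n·σ₀²) = 5148.0625·4367.8881/45552.3881 = 493.632977.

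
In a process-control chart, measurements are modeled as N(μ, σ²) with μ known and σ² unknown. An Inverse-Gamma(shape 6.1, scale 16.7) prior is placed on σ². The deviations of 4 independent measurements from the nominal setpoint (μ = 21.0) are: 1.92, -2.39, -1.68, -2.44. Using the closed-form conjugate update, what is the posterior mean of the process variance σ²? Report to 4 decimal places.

With known mean μ and an Inverse-Gamma(α, β) prior on σ², the Normal likelihood is conjugate: posterior is Inv-Gamma(α + n/2, β + Σ(xᵢ−μ)²/2).
Σ(xᵢ−μ)² = (1.92)² + (-2.39)² + (-1.68)² + (-2.44)² = 18.1745.
Posterior: Inv-Gamma(6.1 + 4/2, 16.7 + 18.1745/2) = Inv-Gamma(8.10, 25.78725).
E[σ²|data] = β/(α−1) = 25.78725/7.10 = 3.6320.

3.6320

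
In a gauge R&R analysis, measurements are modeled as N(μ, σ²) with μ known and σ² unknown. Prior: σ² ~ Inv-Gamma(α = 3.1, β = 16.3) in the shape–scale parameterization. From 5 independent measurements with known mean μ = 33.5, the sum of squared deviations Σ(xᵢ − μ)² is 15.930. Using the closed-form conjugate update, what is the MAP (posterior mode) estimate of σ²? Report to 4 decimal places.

With known mean μ and an Inverse-Gamma(α, β) prior on σ², the Normal likelihood is conjugate: posterior is Inv-Gamma(α + n/2, β + Σ(xᵢ−μ)²/2).
Posterior: Inv-Gamma(3.1 + 5/2, 16.3 + 15.930/2) = Inv-Gamma(5.60, 24.2650).
Mode = β/(α+1) = 24.2650/6.60 = 3.6765.

3.6765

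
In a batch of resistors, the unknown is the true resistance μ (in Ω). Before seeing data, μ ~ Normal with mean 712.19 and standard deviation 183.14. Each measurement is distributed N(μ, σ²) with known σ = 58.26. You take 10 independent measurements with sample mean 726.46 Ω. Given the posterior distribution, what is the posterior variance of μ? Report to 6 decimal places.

For Normal data with known variance σ², a Normal(μ₀, σ₀²) prior on μ is conjugate. Posterior precision = 1/σ₀² + n/σ²; posterior mean is the precision-weighted average of μ₀ and x̄.
σ₀² = 183.14² = 33540.2596, σ² = 58.26² = 3394.2276; σ² + n·σ₀² = 3394.2276 + 10·33540.2596 = 338796.8236.
Posterior precision = 1/σ₀² + n/σ² = 1/33540.2596 + 10/3394.2276 = (σ² + n·σ₀²)/(σ₀²σ²) = 338796.8236/(33540.2596·3394.2276); posterior variance σₙ² = σ₀²σ²/(σ² + n·σ₀²) = 33540.2596·3394.2276/338796.8236 = 336.022261.

336.022261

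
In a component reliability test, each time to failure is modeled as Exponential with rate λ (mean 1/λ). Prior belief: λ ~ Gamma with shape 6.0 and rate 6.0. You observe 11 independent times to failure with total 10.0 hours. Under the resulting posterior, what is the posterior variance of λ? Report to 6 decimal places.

With a Gamma(shape α, rate β) prior on the exponential rate λ, the posterior after n observations with total T = Σxᵢ is Gamma(α+n, β+T).
Posterior: Gamma(6.0+11, 6.0+10.0) = Gamma(17.0, 16.0).
Var = α/β² = 0.066406.

0.066406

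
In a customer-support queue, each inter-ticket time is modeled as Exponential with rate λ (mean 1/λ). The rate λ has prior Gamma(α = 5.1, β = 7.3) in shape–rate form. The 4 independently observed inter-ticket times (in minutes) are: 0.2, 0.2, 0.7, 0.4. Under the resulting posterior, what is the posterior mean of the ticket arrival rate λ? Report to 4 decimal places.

With a Gamma(shape α, rate β) prior on the exponential rate λ, the posterior after n observations with total T = Σxᵢ is Gamma(α+n, β+T).
Sum of observations T = 1.5 minutes; n = 4.
Posterior: Gamma(5.1+4, 7.3+1.5) = Gamma(9.1, 8.8).
Posterior mean of λ = α/β = 9.1/8.8 = 1.0341.

1.0341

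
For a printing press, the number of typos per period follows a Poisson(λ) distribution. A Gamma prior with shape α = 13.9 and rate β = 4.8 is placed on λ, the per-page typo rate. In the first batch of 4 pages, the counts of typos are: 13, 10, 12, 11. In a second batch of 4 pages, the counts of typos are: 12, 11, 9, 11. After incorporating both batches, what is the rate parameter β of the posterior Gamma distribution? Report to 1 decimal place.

12.8

With a Gamma(shape α, rate β) prior, the Poisson likelihood is conjugate: the posterior is Gamma(α + ΣXᵢ, β + n).
Batch 1: sum of counts S = 46 over n = 4 pages.
After batch 1: Gamma(α+S, β+n) = Gamma(13.9+46, 4.8+4) = Gamma(59.9, 8.8).
Batch 2: sum of counts S = 43 over n = 4 pages.
After batch 2: Gamma(α+S, β+n) = Gamma(59.9+43, 8.8+4) = Gamma(102.9, 12.8).
Posterior β = 12.8.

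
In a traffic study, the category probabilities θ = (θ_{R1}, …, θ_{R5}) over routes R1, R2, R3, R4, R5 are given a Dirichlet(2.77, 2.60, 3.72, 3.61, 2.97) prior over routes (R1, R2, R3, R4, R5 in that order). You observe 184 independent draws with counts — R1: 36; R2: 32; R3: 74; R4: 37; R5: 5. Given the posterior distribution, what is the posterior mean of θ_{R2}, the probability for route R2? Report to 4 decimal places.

0.1733

The Dirichlet prior is conjugate to the Multinomial likelihood: each posterior αⱼ = prior αⱼ + observed count nⱼ.
Posterior concentration: (38.77, 34.60, 77.72, 40.61, 7.97), total = 199.67.
E[θ_{R2}|data] = α_{R2}/Σα = 34.60/199.67 = 0.1733.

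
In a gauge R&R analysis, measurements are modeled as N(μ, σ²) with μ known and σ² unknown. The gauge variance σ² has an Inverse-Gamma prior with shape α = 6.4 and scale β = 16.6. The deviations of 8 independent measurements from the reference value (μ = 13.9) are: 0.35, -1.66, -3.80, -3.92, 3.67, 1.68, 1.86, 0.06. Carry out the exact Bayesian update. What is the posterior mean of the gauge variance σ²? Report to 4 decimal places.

With known mean μ and an Inverse-Gamma(α, β) prior on σ², the Normal likelihood is conjugate: posterior is Inv-Gamma(α + n/2, β + Σ(xᵢ−μ)²/2).
Σ(xᵢ−μ)² = (0.35)² + (-1.66)² + (-3.80)² + (-3.92)² + (3.67)² + (1.68)² + (1.86)² + (0.06)² = 52.4390.
Posterior: Inv-Gamma(6.4 + 8/2, 16.6 + 52.4390/2) = Inv-Gamma(10.40, 42.81950).
E[σ²|data] = β/(α−1) = 42.81950/9.40 = 4.5553.

4.5553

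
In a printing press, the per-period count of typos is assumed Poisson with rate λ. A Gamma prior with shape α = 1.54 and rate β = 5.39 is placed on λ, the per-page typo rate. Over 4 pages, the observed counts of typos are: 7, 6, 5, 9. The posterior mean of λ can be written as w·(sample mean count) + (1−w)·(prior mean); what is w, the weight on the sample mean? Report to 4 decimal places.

0.4260

With a Gamma(shape α, rate β) prior, the Poisson likelihood is conjugate: the posterior is Gamma(α + ΣXᵢ, β + n).
Posterior mean = (α₀+S)/(β₀+n) = [n/(β₀+n)]·(S/n) + [β₀/(β₀+n)]·(α₀/β₀), so only n and β₀ enter the weight.
Weight on data w = n/(β₀+n) = 4/(5.39+4) = 4/9.39 = 0.4260.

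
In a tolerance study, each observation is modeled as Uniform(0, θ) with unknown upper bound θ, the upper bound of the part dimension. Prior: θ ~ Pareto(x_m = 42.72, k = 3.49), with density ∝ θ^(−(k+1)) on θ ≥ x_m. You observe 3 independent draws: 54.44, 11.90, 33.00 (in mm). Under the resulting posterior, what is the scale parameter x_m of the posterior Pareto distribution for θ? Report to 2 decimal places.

A Pareto(scale x_m, shape k) prior on the upper bound θ of Uniform(0, θ) is conjugate: posterior is Pareto(max(x_m, max xᵢ), k + n).
Sample maximum = 54.44; prior scale x_m = 42.72 → posterior scale = max = 54.44.
Posterior shape = 3.49 + 3 = 6.49.
Posterior scale x_m = 54.44.

54.44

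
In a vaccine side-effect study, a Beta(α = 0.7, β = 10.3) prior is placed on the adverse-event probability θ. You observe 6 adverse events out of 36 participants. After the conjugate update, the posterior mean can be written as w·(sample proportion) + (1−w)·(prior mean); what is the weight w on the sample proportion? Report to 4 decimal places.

The Beta prior is conjugate to a Binomial/Bernoulli likelihood; the update adds successes to α and failures to β.
Posterior mean = (α₀+k)/(α₀+β₀+n) = [n/(α₀+β₀+n)]·(k/n) + [(α₀+β₀)/(α₀+β₀+n)]·α₀/(α₀+β₀), so only n and the prior enter the weight.
The weight on the data is w = n/(α₀+β₀+n) = 36/(0.7+10.3+36) = 36/47.0 = 0.7660.

0.7660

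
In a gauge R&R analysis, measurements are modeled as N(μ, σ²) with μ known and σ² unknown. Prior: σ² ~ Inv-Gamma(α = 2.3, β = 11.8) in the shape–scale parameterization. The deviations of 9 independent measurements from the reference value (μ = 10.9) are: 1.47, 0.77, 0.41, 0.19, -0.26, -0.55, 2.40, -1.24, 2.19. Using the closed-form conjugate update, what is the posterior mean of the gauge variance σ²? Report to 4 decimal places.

With known mean μ and an Inverse-Gamma(α, β) prior on σ², the Normal likelihood is conjugate: posterior is Inv-Gamma(α + n/2, β + Σ(xᵢ−μ)²/2).
Σ(xᵢ−μ)² = (1.47)² + (0.77)² + (0.41)² + (0.19)² + (-0.26)² + (-0.55)² + (2.40)² + (-1.24)² + (2.19)² = 15.4218.
Posterior: Inv-Gamma(2.3 + 9/2, 11.8 + 15.4218/2) = Inv-Gamma(6.80, 19.51090).
E[σ²|data] = β/(α−1) = 19.51090/5.80 = 3.3639.

3.3639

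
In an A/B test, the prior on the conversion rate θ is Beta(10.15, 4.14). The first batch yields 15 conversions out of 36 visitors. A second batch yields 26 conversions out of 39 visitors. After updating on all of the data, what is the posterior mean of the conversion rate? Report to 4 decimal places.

The Beta prior is conjugate to a Binomial/Bernoulli likelihood; the update adds successes to α and failures to β.
After batch 1: Beta(10.15+15, 4.14+21) = Beta(25.15, 25.14).
After batch 2: Beta(25.15+26, 25.14+13) = Beta(51.15, 38.14).
Posterior mean = α/(α+β) = 51.15/89.29 = 0.5729.

0.5729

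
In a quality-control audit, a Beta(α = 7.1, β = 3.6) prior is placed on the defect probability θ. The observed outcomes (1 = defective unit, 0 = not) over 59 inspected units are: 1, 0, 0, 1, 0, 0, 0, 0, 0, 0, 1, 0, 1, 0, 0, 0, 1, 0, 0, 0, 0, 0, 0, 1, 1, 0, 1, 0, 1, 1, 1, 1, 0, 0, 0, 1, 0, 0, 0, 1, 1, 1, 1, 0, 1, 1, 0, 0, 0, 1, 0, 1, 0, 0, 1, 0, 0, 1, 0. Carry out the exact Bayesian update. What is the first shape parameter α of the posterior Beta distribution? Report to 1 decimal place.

30.1

The Beta prior is conjugate to a Binomial/Bernoulli likelihood; the update adds successes to α and failures to β.
Posterior: Beta(α+k, β+n−k) = Beta(7.1+23, 3.6+36) = Beta(30.1, 39.6).
Posterior α = 30.1.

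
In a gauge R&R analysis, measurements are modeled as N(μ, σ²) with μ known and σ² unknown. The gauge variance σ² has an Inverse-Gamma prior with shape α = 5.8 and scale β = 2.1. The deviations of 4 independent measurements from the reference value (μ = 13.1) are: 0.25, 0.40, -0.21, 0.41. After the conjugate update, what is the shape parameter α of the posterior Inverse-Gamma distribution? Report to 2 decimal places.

With known mean μ and an Inverse-Gamma(α, β) prior on σ², the Normal likelihood is conjugate: posterior is Inv-Gamma(α + n/2, β + Σ(xᵢ−μ)²/2).
Σ(xᵢ−μ)² = (0.25)² + (0.40)² + (-0.21)² + (0.41)² = 0.4347.
Posterior: Inv-Gamma(5.8 + 4/2, 2.1 + 0.4347/2) = Inv-Gamma(7.80, 2.31735).
Posterior α = 7.80.

7.80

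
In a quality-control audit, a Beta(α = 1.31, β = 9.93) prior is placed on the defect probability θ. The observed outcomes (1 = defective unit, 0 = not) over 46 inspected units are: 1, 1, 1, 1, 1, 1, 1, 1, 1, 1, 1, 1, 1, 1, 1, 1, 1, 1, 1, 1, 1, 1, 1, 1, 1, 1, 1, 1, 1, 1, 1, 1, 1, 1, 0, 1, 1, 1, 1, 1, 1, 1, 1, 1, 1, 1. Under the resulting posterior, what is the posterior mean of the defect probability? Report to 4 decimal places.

0.8090

The Beta prior is conjugate to a Binomial/Bernoulli likelihood; the update adds successes to α and failures to β.
Posterior: Beta(α+k, β+n−k) = Beta(1.31+45, 9.93+1) = Beta(46.31, 10.93).
Posterior mean = α/(α+β) = 46.31/57.24 = 0.8090.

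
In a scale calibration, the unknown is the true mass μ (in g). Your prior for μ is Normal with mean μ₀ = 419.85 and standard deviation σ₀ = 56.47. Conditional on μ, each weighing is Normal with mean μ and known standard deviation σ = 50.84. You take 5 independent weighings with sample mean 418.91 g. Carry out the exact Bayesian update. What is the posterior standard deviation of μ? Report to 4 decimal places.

21.0910

For Normal data with known variance σ², a Normal(μ₀, σ₀²) prior on μ is conjugate. Posterior precision = 1/σ₀² + n/σ²; posterior mean is the precision-weighted average of μ₀ and x̄.
σ₀² = 56.47² = 3188.8609, σ² = 50.84² = 2584.7056; σ² + n·σ₀² = 2584.7056 + 5·3188.8609 = 18529.0101.
Posterior precision = 1/σ₀² + n/σ² = 1/3188.8609 + 5/2584.7056 = (σ² + n·σ₀²)/(σ₀²σ²) = 18529.0101/(3188.8609·2584.7056); posterior variance σₙ² = σ₀²σ²/(σ² + n·σ₀²) = 3188.8609·2584.7056/18529.0101 = 444.830381.
Posterior SD = √σₙ² = √(3188.8609·2584.7056/18529.0101) = 21.0910.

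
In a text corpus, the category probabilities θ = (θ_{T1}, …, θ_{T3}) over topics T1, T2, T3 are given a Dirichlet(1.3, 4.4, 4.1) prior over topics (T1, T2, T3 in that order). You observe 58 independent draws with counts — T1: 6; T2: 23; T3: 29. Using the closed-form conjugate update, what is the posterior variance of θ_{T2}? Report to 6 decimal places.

0.003500

The Dirichlet prior is conjugate to the Multinomial likelihood: each posterior αⱼ = prior αⱼ + observed count nⱼ.
Posterior concentration: (7.3, 27.4, 33.1), total = 67.8.
Var[θ_j] = α_j(Σα−α_j)/((Σα)²(Σα+1)) = 27.4·40.4/(67.8²·68.8) = 0.003500.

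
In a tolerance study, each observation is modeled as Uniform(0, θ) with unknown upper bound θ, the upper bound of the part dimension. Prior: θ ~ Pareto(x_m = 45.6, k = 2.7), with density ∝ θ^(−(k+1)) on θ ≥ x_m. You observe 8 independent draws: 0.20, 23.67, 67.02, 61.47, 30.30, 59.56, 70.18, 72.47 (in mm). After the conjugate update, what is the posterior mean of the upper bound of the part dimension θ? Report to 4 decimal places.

A Pareto(scale x_m, shape k) prior on the upper bound θ of Uniform(0, θ) is conjugate: posterior is Pareto(max(x_m, max xᵢ), k + n).
Sample maximum = 72.47; prior scale x_m = 45.6 → posterior scale = max = 72.47.
Posterior shape = 2.7 + 8 = 10.7.
E[θ|data] = k·x_m/(k−1) = 10.7·72.47/9.7 = 79.9411.

79.9411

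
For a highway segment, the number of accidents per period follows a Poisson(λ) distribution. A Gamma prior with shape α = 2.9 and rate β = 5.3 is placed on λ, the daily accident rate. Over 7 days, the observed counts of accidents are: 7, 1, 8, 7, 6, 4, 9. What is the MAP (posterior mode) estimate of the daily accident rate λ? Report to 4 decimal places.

With a Gamma(shape α, rate β) prior, the Poisson likelihood is conjugate: the posterior is Gamma(α + ΣXᵢ, β + n).
Sum of counts S = 42 over n = 7 days.
Posterior: Gamma(α+S, β+n) = Gamma(2.9+42, 5.3+7) = Gamma(44.9, 12.3).
Mode of Gamma(α,β) for α≥1 is (α−1)/β = 43.9/12.3 = 3.5691.

3.5691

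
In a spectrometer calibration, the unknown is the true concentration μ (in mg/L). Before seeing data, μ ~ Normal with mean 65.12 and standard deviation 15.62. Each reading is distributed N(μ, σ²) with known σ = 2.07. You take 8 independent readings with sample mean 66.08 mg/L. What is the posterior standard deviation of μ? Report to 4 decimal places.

0.7311

For Normal data with known variance σ², a Normal(μ₀, σ₀²) prior on μ is conjugate. Posterior precision = 1/σ₀² + n/σ²; posterior mean is the precision-weighted average of μ₀ and x̄.
σ₀² = 15.62² = 243.9844, σ² = 2.07² = 4.2849; σ² + n·σ₀² = 4.2849 + 8·243.9844 = 1956.1601.
Posterior precision = 1/σ₀² + n/σ² = 1/243.9844 + 8/4.2849 = (σ² + n·σ₀²)/(σ₀²σ²) = 1956.1601/(243.9844·4.2849); posterior variance σₙ² = σ₀²σ²/(σ² + n·σ₀²) = 243.9844·4.2849/1956.1601 = 0.534439.
Posterior SD = √σₙ² = √(243.9844·4.2849/1956.1601) = 0.7311.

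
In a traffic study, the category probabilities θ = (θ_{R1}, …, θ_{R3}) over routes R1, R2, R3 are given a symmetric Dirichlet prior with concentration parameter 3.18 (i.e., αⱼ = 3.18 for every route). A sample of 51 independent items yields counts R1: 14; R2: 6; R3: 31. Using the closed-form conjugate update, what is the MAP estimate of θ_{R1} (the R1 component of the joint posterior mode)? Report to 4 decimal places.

The Dirichlet prior is conjugate to the Multinomial likelihood: each posterior αⱼ = prior αⱼ + observed count nⱼ.
Posterior concentration: (17.18, 9.18, 34.18), total = 60.54.
Joint mode component: (α_{R1}−1)/(Σα−K) = 16.18/57.54 = 0.2812.

0.2812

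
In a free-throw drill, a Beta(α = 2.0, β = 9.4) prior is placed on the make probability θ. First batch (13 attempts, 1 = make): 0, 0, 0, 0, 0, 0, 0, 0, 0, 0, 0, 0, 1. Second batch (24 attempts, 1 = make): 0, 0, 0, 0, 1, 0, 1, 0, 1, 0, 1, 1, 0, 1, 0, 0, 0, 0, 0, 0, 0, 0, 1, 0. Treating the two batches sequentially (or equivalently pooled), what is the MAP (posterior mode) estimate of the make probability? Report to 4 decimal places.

0.1940

The Beta prior is conjugate to a Binomial/Bernoulli likelihood; the update adds successes to α and failures to β.
After batch 1: Beta(2.0+1, 9.4+12) = Beta(3.0, 21.4).
After batch 2: Beta(3.0+7, 21.4+17) = Beta(10.0, 38.4).
Mode of Beta(a,b) for a,b>1 is (a−1)/(a+b−2) = 9.0/46.4 = 0.1940.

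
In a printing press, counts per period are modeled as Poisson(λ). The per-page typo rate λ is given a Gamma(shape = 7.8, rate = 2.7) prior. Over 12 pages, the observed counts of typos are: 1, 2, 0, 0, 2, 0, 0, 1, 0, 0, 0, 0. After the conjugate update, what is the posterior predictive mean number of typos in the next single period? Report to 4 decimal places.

With a Gamma(shape α, rate β) prior, the Poisson likelihood is conjugate: the posterior is Gamma(α + ΣXᵢ, β + n).
Sum of counts S = 6 over n = 12 pages.
Posterior: Gamma(α+S, β+n) = Gamma(7.8+6, 2.7+12) = Gamma(13.8, 14.7).
The predictive distribution for one future period is NegBinom with mean α/β = 0.9388.

0.9388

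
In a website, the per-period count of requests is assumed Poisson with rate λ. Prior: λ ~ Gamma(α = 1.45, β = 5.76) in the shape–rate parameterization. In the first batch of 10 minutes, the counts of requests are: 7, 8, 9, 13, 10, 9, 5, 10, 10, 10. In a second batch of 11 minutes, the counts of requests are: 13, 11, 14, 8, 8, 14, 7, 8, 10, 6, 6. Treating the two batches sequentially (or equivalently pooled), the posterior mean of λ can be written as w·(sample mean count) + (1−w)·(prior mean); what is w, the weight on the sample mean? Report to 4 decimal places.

0.7848

With a Gamma(shape α, rate β) prior, the Poisson likelihood is conjugate: the posterior is Gamma(α + ΣXᵢ, β + n).
Total number of minutes: n = 10 + 11 = 21.
Posterior mean = (α₀+S)/(β₀+n) = [n/(β₀+n)]·(S/n) + [β₀/(β₀+n)]·(α₀/β₀), so only n and β₀ enter the weight.
Weight on data w = n/(β₀+n) = 21/(5.76+21) = 21/26.76 = 0.7848.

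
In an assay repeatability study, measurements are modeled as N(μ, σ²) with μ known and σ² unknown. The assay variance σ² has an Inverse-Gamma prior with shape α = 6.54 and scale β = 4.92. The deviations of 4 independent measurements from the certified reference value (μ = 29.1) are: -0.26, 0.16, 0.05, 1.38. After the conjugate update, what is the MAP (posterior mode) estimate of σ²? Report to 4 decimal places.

With known mean μ and an Inverse-Gamma(α, β) prior on σ², the Normal likelihood is conjugate: posterior is Inv-Gamma(α + n/2, β + Σ(xᵢ−μ)²/2).
Σ(xᵢ−μ)² = (-0.26)² + (0.16)² + (0.05)² + (1.38)² = 2.0001.
Posterior: Inv-Gamma(6.54 + 4/2, 4.92 + 2.0001/2) = Inv-Gamma(8.54, 5.92005).
Mode = β/(α+1) = 5.92005/9.54 = 0.6206.

0.6206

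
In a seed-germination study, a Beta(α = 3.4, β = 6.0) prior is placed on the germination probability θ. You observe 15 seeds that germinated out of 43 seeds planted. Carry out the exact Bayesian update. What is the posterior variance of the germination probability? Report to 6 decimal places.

The Beta prior is conjugate to a Binomial/Bernoulli likelihood; the update adds successes to α and failures to β.
Posterior: Beta(α+k, β+n−k) = Beta(3.4+15, 6.0+28) = Beta(18.4, 34.0).
Var = αβ/((α+β)²(α+β+1)) = 18.4·34.0/(52.4²·53.4) = 0.004267.

0.004267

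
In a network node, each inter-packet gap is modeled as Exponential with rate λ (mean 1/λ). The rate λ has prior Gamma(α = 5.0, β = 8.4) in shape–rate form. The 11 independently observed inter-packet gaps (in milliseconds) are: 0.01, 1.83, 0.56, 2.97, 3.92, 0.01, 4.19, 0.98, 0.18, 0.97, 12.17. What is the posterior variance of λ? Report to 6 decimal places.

0.012216

With a Gamma(shape α, rate β) prior on the exponential rate λ, the posterior after n observations with total T = Σxᵢ is Gamma(α+n, β+T).
Sum of observations T = 27.79 milliseconds; n = 11.
Posterior: Gamma(5.0+11, 8.4+27.79) = Gamma(16.0, 36.19).
Var = α/β² = 0.012216.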